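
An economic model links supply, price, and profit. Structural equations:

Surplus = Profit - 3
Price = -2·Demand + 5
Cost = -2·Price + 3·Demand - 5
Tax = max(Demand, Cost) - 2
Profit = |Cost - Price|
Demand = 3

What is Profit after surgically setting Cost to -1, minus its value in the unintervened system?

-7

do(Cost=-1) replaces the equation Cost = -2·Price + 3·Demand - 5 with the constant Cost = -1.
Price = -2·Demand + 5  [with Demand=3]  = -1
Profit = |Cost - Price|  [with Cost=-1, Price=-1]  = 0
Without intervention: Price = -2·Demand + 5  [with Demand=3]  = -1; Cost = -2·Price + 3·Demand - 5  [with Price=-1, Demand=3]  = 6; Profit = |Cost - Price|  [with Cost=6, Price=-1]  = 7.
Change = 0 − 7 = -7.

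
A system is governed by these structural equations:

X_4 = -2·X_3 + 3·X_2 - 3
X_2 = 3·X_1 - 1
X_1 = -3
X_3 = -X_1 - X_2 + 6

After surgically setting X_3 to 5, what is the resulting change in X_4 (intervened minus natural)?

28

The intervention breaks the incoming arrows to X_3: X_3 = -X_1 - X_2 + 6 no longer applies, and X_3 = 5.
X_2 = 3·X_1 - 1  [with X_1=-3]  = -10
X_4 = -2·X_3 + 3·X_2 - 3  [with X_3=5, X_2=-10]  = -43
Without intervention: X_2 = 3·X_1 - 1  [with X_1=-3]  = -10; X_3 = -X_1 - X_2 + 6  [with X_1=-3, X_2=-10]  = 19; X_4 = -2·X_3 + 3·X_2 - 3  [with X_3=19, X_2=-10]  = -71.
Change = -43 − (-71) = 28.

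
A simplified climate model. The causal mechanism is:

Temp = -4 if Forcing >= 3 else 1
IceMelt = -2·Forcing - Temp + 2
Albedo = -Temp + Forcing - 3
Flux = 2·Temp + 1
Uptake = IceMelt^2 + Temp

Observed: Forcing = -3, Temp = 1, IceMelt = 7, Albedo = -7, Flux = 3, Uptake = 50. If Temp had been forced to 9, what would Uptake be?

Under do(Temp=9), the mechanism Temp = -4 if Forcing >= 3 else 1 is discarded; Temp is fixed at 9.
IceMelt = -2·Forcing - Temp + 2  [with Forcing=-3, Temp=9]  = -1
Uptake = IceMelt^2 + Temp  [with IceMelt=-1, Temp=9]  = 10

10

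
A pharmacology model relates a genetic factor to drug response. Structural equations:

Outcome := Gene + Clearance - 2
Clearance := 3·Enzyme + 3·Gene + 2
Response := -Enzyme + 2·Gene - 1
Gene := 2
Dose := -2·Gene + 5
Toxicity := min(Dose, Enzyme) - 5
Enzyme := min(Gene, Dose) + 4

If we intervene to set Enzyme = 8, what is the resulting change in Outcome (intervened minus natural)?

9

The intervention breaks the incoming arrows to Enzyme: Enzyme := min(Gene, Dose) + 4 no longer applies, and Enzyme = 8.
Clearance = 3·Enzyme + 3·Gene + 2  [with Enzyme=8, Gene=2]  = 32
Outcome = Gene + Clearance - 2  [with Gene=2, Clearance=32]  = 32
Without intervention: Dose = -2·Gene + 5  [with Gene=2]  = 1; Enzyme = min(Gene, Dose) + 4  [with Gene=2, Dose=1]  = 5; Clearance = 3·Enzyme + 3·Gene + 2  [with Enzyme=5, Gene=2]  = 23; Outcome = Gene + Clearance - 2  [with Gene=2, Clearance=23]  = 23.
Change = 32 − 23 = 9.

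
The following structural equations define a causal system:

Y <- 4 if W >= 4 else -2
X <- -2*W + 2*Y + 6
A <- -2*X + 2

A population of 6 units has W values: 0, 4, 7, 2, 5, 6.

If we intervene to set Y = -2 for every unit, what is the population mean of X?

Every unit gets Y=-2 under the intervention. X values become 2, -6, -12, -2, -8, -10; E[X|do(Y=-2)] = -6.

-6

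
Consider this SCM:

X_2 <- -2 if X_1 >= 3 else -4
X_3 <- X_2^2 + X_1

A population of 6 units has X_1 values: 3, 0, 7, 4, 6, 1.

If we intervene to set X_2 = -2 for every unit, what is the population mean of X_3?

Under do(X_2=-2), X_2's equation is replaced by X_2=-2 for every unit. Per-unit X_3: 7, 4, 11, 8, 10, 5. Mean = 7.5.

7.5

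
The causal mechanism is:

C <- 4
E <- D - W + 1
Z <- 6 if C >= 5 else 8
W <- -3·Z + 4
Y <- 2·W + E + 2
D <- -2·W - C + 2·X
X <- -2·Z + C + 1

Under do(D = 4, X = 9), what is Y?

The joint intervention fixes D = 4, X = 9, removing each variable's own equation.
Z = 6 if C >= 5 else 8  [with C=4]  = 8
W = -3·Z + 4  [with Z=8]  = -20
E = D - W + 1  [with D=4, W=-20]  = 25
Y = 2·W + E + 2  [with W=-20, E=25]  = -13

-13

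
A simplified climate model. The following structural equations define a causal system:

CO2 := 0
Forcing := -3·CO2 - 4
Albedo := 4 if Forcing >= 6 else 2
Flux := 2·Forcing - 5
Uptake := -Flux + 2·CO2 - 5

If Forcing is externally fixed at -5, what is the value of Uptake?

do(Forcing=-5) replaces the equation Forcing := -3·CO2 - 4 with the constant Forcing = -5.
Flux = 2·Forcing - 5  [with Forcing=-5]  = -15
Uptake = -Flux + 2·CO2 - 5  [with Flux=-15, CO2=0]  = 10

10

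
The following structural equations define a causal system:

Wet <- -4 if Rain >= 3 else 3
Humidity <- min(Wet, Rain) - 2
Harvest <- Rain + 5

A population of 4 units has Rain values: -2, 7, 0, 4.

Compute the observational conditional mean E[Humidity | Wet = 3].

-3

Observing Wet=3 restricts to units where Wet's equation naturally yields 3: Rain ∈ {-2, 0}. In that subpopulation Humidity = -4, -2, mean -3.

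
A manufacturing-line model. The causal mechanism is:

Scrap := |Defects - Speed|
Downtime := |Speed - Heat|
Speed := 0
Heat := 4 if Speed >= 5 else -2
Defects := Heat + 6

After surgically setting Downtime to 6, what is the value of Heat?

Under do(Downtime=6), the mechanism Downtime := |Speed - Heat| is discarded; Downtime is fixed at 6.
No directed path runs from Downtime to Heat, so Heat keeps its natural value.
Heat = 4 if Speed >= 5 else -2  [with Speed=0]  = -2

-2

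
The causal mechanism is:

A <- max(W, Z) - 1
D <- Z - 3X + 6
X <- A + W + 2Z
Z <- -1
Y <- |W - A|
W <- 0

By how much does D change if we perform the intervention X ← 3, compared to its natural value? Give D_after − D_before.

The intervention breaks the incoming arrows to X: X <- A + W + 2Z no longer applies, and X = 3.
D = Z - 3X + 6  [with Z=-1, X=3]  = -4
Without intervention: A = max(W, Z) - 1  [with W=0, Z=-1]  = -1; X = A + W + 2Z  [with A=-1, W=0, Z=-1]  = -3; D = Z - 3X + 6  [with Z=-1, X=-3]  = 14.
Change = -4 − 14 = -18.

-18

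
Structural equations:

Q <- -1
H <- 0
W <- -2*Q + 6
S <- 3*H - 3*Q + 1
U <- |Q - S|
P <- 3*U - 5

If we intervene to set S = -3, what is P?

1

Under do(S=-3), the mechanism S <- 3*H - 3*Q + 1 is discarded; S is fixed at -3.
U = |Q - S|  [with Q=-1, S=-3]  = 2
P = 3*U - 5  [with U=2]  = 1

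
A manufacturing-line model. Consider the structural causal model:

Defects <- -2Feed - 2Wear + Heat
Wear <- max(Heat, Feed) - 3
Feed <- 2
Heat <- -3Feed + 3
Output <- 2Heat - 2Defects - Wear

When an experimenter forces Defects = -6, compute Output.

7

Intervening sets Defects = -6 and removes its equation (Defects <- -2Feed - 2Wear + Heat).
Heat = -3Feed + 3  [with Feed=2]  = -3
Wear = max(Heat, Feed) - 3  [with Heat=-3, Feed=2]  = -1
Output = 2Heat - 2Defects - Wear  [with Heat=-3, Defects=-6, Wear=-1]  = 7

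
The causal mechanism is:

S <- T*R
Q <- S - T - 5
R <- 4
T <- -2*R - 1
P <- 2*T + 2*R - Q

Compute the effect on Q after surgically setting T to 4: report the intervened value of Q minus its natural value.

39

Under do(T=4), the mechanism T <- -2*R - 1 is discarded; T is fixed at 4.
S = T*R  [with T=4, R=4]  = 16
Q = S - T - 5  [with S=16, T=4]  = 7
Without intervention: T = -2*R - 1  [with R=4]  = -9; S = T*R  [with T=-9, R=4]  = -36; Q = S - T - 5  [with S=-36, T=-9]  = -32.
Change = 7 − (-32) = 39.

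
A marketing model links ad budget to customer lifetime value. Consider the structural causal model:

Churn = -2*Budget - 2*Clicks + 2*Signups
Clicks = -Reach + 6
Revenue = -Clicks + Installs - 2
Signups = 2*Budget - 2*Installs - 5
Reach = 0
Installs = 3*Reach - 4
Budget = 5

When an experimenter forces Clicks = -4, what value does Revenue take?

-2

The intervention breaks the incoming arrows to Clicks: Clicks = -Reach + 6 no longer applies, and Clicks = -4.
Installs = 3*Reach - 4  [with Reach=0]  = -4
Revenue = -Clicks + Installs - 2  [with Clicks=-4, Installs=-4]  = -2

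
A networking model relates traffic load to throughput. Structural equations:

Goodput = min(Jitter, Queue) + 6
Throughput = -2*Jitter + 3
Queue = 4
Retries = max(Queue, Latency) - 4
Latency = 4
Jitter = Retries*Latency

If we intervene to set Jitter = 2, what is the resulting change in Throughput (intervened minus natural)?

-4

Intervening sets Jitter = 2 and removes its equation (Jitter = Retries*Latency).
Throughput = -2*Jitter + 3  [with Jitter=2]  = -1
Without intervention: Retries = max(Queue, Latency) - 4  [with Queue=4, Latency=4]  = 0; Jitter = Retries*Latency  [with Retries=0, Latency=4]  = 0; Throughput = -2*Jitter + 3  [with Jitter=0]  = 3.
Change = -1 − 3 = -4.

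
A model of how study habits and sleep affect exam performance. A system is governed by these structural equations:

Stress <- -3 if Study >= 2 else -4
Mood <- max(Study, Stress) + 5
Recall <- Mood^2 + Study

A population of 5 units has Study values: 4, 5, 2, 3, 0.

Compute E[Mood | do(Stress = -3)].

7.8

do(Stress=-3) breaks Stress's dependence on Study. With Stress=-3 fixed, Mood across the units is 9, 10, 7, 8, 5, mean 7.8.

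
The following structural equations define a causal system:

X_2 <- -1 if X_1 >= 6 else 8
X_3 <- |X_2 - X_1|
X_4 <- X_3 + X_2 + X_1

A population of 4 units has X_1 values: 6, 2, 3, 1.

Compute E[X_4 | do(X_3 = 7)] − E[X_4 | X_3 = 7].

Every unit gets X_3=7 under the intervention. X_4 values become 12, 17, 18, 16; E[X_4|do(X_3=7)] = 15.75.
Observing X_3=7 restricts to units where X_3's equation naturally yields 7: X_1 ∈ {6, 1}. In that subpopulation X_4 = 12, 16, mean 14.
Difference = 15.75 − 14 = 1.75.

1.75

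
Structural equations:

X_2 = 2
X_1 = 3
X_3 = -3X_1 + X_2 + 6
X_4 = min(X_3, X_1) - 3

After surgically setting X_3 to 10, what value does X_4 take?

0

The intervention breaks the incoming arrows to X_3: X_3 = -3X_1 + X_2 + 6 no longer applies, and X_3 = 10.
X_4 = min(X_3, X_1) - 3  [with X_3=10, X_1=3]  = 0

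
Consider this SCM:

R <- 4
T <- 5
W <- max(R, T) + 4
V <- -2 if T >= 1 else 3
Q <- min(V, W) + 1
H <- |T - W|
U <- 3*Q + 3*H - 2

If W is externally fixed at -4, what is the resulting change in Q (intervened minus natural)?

-2

do(W=-4) replaces the equation W <- max(R, T) + 4 with the constant W = -4.
V = -2 if T >= 1 else 3  [with T=5]  = -2
Q = min(V, W) + 1  [with V=-2, W=-4]  = -3
Without intervention: W = max(R, T) + 4  [with R=4, T=5]  = 9; V = -2 if T >= 1 else 3  [with T=5]  = -2; Q = min(V, W) + 1  [with V=-2, W=9]  = -1.
Change = -3 − (-1) = -2.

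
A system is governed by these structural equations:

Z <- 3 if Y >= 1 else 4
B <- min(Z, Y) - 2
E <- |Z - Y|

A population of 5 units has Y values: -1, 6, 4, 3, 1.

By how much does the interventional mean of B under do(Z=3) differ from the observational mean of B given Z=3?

-0.7

The intervention sets Z=3 in all 5 units regardless of Y. Recomputing B per unit gives -3, 1, 1, 1, -1; average -0.2.
E[B|Z=3] averages over only the 4 units with Z=3 (Y = 6, 4, 3, 1): B = 1, 1, 1, -1, mean 0.5.
Difference = -0.2 − 0.5 = -0.7.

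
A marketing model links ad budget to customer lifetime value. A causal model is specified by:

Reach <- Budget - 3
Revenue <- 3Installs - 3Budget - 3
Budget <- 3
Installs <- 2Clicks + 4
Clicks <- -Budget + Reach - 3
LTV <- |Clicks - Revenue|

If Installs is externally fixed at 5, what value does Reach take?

The intervention breaks the incoming arrows to Installs: Installs <- 2Clicks + 4 no longer applies, and Installs = 5.
Since Reach is not a descendant of the intervened variable, it is unaffected.
Reach = Budget - 3  [with Budget=3]  = 0

0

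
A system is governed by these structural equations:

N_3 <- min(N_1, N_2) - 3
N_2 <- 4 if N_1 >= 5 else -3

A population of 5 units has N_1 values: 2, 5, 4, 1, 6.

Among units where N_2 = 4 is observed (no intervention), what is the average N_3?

Observing N_2=4 restricts to units where N_2's equation naturally yields 4: N_1 ∈ {5, 6}. In that subpopulation N_3 = 1, 1, mean 1.

1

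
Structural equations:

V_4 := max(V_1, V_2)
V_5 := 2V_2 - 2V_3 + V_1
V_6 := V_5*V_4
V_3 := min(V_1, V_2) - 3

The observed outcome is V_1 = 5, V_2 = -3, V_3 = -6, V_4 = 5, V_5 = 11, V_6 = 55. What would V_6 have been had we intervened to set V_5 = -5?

-25

The intervention breaks the incoming arrows to V_5: V_5 := 2V_2 - 2V_3 + V_1 no longer applies, and V_5 = -5.
V_4 = max(V_1, V_2)  [with V_1=5, V_2=-3]  = 5
V_6 = V_5*V_4  [with V_5=-5, V_4=5]  = -25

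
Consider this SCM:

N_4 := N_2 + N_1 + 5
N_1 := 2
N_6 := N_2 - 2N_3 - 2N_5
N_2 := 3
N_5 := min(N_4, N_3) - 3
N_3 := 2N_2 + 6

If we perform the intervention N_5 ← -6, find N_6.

-9

The intervention breaks the incoming arrows to N_5: N_5 := min(N_4, N_3) - 3 no longer applies, and N_5 = -6.
N_3 = 2N_2 + 6  [with N_2=3]  = 12
N_6 = N_2 - 2N_3 - 2N_5  [with N_2=3, N_3=12, N_5=-6]  = -9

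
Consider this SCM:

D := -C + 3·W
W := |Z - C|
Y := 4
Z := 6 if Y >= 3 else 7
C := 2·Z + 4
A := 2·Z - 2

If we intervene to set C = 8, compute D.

The intervention breaks the incoming arrows to C: C := 2·Z + 4 no longer applies, and C = 8.
Z = 6 if Y >= 3 else 7  [with Y=4]  = 6
W = |Z - C|  [with Z=6, C=8]  = 2
D = -C + 3·W  [with C=8, W=2]  = -2

-2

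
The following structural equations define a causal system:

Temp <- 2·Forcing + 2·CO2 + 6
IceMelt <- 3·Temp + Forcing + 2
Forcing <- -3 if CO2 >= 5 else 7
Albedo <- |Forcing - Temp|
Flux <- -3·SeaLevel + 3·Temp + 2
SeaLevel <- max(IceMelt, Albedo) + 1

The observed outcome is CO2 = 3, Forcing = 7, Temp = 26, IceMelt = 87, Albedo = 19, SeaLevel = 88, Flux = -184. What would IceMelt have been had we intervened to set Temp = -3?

0

The intervention breaks the incoming arrows to Temp: Temp <- 2·Forcing + 2·CO2 + 6 no longer applies, and Temp = -3.
Forcing = -3 if CO2 >= 5 else 7  [with CO2=3]  = 7
IceMelt = 3·Temp + Forcing + 2  [with Temp=-3, Forcing=7]  = 0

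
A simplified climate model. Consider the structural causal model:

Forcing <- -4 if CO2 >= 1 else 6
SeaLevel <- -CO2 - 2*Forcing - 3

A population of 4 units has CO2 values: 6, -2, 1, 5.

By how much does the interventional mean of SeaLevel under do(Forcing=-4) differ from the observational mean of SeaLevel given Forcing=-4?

1.5

do(Forcing=-4) breaks Forcing's dependence on CO2. With Forcing=-4 fixed, SeaLevel across the units is -1, 7, 4, 0, mean 2.5.
E[SeaLevel|Forcing=-4] averages over only the 3 units with Forcing=-4 (CO2 = 6, 1, 5): SeaLevel = -1, 4, 0, mean 1.
Difference = 2.5 − 1 = 1.5.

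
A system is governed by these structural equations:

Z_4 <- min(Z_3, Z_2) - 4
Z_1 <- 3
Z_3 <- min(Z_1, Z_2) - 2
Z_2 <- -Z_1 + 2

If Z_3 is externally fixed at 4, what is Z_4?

The intervention breaks the incoming arrows to Z_3: Z_3 <- min(Z_1, Z_2) - 2 no longer applies, and Z_3 = 4.
Z_2 = -Z_1 + 2  [with Z_1=3]  = -1
Z_4 = min(Z_3, Z_2) - 4  [with Z_3=4, Z_2=-1]  = -5

-5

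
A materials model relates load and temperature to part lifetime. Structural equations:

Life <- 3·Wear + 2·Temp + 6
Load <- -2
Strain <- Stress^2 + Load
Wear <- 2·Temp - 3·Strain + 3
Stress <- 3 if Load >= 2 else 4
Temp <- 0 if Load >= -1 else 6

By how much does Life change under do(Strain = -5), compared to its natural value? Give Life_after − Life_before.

171

The intervention breaks the incoming arrows to Strain: Strain <- Stress^2 + Load no longer applies, and Strain = -5.
Temp = 0 if Load >= -1 else 6  [with Load=-2]  = 6
Wear = 2·Temp - 3·Strain + 3  [with Temp=6, Strain=-5]  = 30
Life = 3·Wear + 2·Temp + 6  [with Wear=30, Temp=6]  = 108
Without intervention: Stress = 3 if Load >= 2 else 4  [with Load=-2]  = 4; Strain = Stress^2 + Load  [with Stress=4, Load=-2]  = 14; Temp = 0 if Load >= -1 else 6  [with Load=-2]  = 6; Wear = 2·Temp - 3·Strain + 3  [with Temp=6, Strain=14]  = -27; Life = 3·Wear + 2·Temp + 6  [with Wear=-27, Temp=6]  = -63.
Change = 108 − (-63) = 171.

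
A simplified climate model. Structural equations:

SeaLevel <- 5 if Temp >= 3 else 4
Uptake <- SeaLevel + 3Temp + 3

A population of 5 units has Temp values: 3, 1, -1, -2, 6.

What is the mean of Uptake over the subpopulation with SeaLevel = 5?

21.5

Observing SeaLevel=5 restricts to units where SeaLevel's equation naturally yields 5: Temp ∈ {3, 6}. In that subpopulation Uptake = 17, 26, mean 21.5.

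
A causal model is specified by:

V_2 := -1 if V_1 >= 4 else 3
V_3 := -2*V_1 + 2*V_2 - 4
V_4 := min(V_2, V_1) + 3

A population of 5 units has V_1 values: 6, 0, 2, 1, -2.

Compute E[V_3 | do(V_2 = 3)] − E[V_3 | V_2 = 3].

-2.3

The intervention sets V_2=3 in all 5 units regardless of V_1. Recomputing V_3 per unit gives -10, 2, -2, 0, 6; average -0.8.
Conditioning on V_2=3 selects the 4 unit(s) with V_1 ∈ {0, 2, 1, -2}. Their V_3 values: 2, -2, 0, 6. Mean = 1.5.
Difference = -0.8 − 1.5 = -2.3.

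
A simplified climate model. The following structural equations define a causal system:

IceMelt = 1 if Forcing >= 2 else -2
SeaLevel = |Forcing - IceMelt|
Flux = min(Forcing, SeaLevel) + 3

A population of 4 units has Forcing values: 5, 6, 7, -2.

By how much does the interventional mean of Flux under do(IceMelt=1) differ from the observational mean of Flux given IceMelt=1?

-1.75

do(IceMelt=1) breaks IceMelt's dependence on Forcing. With IceMelt=1 fixed, Flux across the units is 7, 8, 9, 1, mean 6.25.
Conditioning on IceMelt=1 selects the 3 unit(s) with Forcing ∈ {5, 6, 7}. Their Flux values: 7, 8, 9. Mean = 8.
Difference = 6.25 − 8 = -1.75.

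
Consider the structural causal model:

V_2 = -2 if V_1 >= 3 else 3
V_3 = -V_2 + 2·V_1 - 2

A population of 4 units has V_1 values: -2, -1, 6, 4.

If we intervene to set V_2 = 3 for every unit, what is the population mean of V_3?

-1.5

Under do(V_2=3), V_2's equation is replaced by V_2=3 for every unit. Per-unit V_3: -9, -7, 7, 3. Mean = -1.5.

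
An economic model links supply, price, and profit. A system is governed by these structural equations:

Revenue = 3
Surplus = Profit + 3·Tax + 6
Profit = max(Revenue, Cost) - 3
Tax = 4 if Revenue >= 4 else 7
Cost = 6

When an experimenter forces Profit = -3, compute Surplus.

24

Intervening sets Profit = -3 and removes its equation (Profit = max(Revenue, Cost) - 3).
Tax = 4 if Revenue >= 4 else 7  [with Revenue=3]  = 7
Surplus = Profit + 3·Tax + 6  [with Profit=-3, Tax=7]  = 24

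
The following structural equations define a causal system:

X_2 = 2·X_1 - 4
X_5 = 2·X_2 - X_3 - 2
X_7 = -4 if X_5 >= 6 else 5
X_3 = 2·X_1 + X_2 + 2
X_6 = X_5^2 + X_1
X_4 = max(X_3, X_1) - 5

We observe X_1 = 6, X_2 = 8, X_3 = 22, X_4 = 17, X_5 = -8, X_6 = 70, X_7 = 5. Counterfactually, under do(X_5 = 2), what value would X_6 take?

10

The intervention breaks the incoming arrows to X_5: X_5 = 2·X_2 - X_3 - 2 no longer applies, and X_5 = 2.
X_6 = X_5^2 + X_1  [with X_5=2, X_1=6]  = 10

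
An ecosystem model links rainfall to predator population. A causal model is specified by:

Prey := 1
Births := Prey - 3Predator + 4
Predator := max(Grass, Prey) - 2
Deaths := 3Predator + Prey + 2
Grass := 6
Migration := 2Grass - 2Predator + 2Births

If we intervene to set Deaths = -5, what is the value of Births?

-7

The intervention breaks the incoming arrows to Deaths: Deaths := 3Predator + Prey + 2 no longer applies, and Deaths = -5.
Since Births is not a descendant of the intervened variable, it is unaffected.
Predator = max(Grass, Prey) - 2  [with Grass=6, Prey=1]  = 4
Births = Prey - 3Predator + 4  [with Prey=1, Predator=4]  = -7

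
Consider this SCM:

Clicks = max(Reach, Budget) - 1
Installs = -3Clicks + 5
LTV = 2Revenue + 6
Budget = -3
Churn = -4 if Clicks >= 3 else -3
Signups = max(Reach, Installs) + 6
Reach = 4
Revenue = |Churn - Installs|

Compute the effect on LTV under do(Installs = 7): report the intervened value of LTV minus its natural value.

do(Installs=7) replaces the equation Installs = -3Clicks + 5 with the constant Installs = 7.
Clicks = max(Reach, Budget) - 1  [with Reach=4, Budget=-3]  = 3
Churn = -4 if Clicks >= 3 else -3  [with Clicks=3]  = -4
Revenue = |Churn - Installs|  [with Churn=-4, Installs=7]  = 11
LTV = 2Revenue + 6  [with Revenue=11]  = 28
Without intervention: Clicks = max(Reach, Budget) - 1  [with Reach=4, Budget=-3]  = 3; Installs = -3Clicks + 5  [with Clicks=3]  = -4; Churn = -4 if Clicks >= 3 else -3  [with Clicks=3]  = -4; Revenue = |Churn - Installs|  [with Churn=-4, Installs=-4]  = 0; LTV = 2Revenue + 6  [with Revenue=0]  = 6.
Change = 28 − 6 = 22.

22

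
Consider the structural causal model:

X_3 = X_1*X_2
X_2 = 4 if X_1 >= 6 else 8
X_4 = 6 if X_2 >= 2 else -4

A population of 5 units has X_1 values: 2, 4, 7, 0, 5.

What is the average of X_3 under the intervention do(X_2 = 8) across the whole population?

do(X_2=8) breaks X_2's dependence on X_1. With X_2=8 fixed, X_3 across the units is 16, 32, 56, 0, 40, mean 28.8.

28.8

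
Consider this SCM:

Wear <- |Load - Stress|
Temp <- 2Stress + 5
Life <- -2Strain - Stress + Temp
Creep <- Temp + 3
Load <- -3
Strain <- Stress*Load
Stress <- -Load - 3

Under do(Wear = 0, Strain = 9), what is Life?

-13

Under do(Wear = 0, Strain = 9), each intervened variable's structural equation is replaced by its fixed value.
Stress = -Load - 3  [with Load=-3]  = 0
Temp = 2Stress + 5  [with Stress=0]  = 5
Life = -2Strain - Stress + Temp  [with Strain=9, Stress=0, Temp=5]  = -13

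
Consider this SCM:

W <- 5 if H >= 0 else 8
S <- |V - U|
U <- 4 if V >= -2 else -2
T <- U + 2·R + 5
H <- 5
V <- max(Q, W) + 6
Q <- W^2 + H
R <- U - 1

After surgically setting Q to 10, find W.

Under do(Q=10), the mechanism Q <- W^2 + H is discarded; Q is fixed at 10.
Since W is not a descendant of the intervened variable, it is unaffected.
W = 5 if H >= 0 else 8  [with H=5]  = 5

5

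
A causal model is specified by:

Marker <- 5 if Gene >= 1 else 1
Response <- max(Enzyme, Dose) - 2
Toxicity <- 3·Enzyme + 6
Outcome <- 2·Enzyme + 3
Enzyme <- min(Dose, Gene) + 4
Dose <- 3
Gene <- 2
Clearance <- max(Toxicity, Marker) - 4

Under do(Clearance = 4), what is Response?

4

The intervention breaks the incoming arrows to Clearance: Clearance <- max(Toxicity, Marker) - 4 no longer applies, and Clearance = 4.
Response is not downstream of the intervention, so its value is determined by the original equations.
Enzyme = min(Dose, Gene) + 4  [with Dose=3, Gene=2]  = 6
Response = max(Enzyme, Dose) - 2  [with Enzyme=6, Dose=3]  = 4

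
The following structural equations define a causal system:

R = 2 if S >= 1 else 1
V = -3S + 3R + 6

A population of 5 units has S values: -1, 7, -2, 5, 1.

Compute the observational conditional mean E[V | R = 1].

Conditioning on R=1 selects the 2 unit(s) with S ∈ {-1, -2}. Their V values: 12, 15. Mean = 13.5.

13.5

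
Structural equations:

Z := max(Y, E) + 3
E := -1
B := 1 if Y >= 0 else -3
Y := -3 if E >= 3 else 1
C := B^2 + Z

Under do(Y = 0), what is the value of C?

4

do(Y=0) replaces the equation Y := -3 if E >= 3 else 1 with the constant Y = 0.
B = 1 if Y >= 0 else -3  [with Y=0]  = 1
Z = max(Y, E) + 3  [with Y=0, E=-1]  = 3
C = B^2 + Z  [with B=1, Z=3]  = 4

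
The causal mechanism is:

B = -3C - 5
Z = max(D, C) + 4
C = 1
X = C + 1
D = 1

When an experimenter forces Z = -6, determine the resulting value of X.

2

The intervention breaks the incoming arrows to Z: Z = max(D, C) + 4 no longer applies, and Z = -6.
X is not downstream of the intervention, so its value is determined by the original equations.
X = C + 1  [with C=1]  = 2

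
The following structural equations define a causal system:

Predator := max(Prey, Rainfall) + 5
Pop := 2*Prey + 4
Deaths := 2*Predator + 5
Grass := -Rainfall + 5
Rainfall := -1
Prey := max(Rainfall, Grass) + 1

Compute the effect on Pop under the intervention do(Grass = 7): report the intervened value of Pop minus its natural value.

Under do(Grass=7), the mechanism Grass := -Rainfall + 5 is discarded; Grass is fixed at 7.
Prey = max(Rainfall, Grass) + 1  [with Rainfall=-1, Grass=7]  = 8
Pop = 2*Prey + 4  [with Prey=8]  = 20
Without intervention: Grass = -Rainfall + 5  [with Rainfall=-1]  = 6; Prey = max(Rainfall, Grass) + 1  [with Rainfall=-1, Grass=6]  = 7; Pop = 2*Prey + 4  [with Prey=7]  = 18.
Change = 20 − 18 = 2.

2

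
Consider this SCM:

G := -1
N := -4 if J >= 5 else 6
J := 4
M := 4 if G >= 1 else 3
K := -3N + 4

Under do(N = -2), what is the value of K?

10

The intervention breaks the incoming arrows to N: N := -4 if J >= 5 else 6 no longer applies, and N = -2.
K = -3N + 4  [with N=-2]  = 10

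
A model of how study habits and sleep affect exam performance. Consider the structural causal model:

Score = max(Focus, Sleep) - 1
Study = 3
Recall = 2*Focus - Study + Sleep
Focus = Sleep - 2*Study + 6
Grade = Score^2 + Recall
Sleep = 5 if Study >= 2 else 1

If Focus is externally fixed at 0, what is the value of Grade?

The intervention breaks the incoming arrows to Focus: Focus = Sleep - 2*Study + 6 no longer applies, and Focus = 0.
Sleep = 5 if Study >= 2 else 1  [with Study=3]  = 5
Score = max(Focus, Sleep) - 1  [with Focus=0, Sleep=5]  = 4
Recall = 2*Focus - Study + Sleep  [with Focus=0, Study=3, Sleep=5]  = 2
Grade = Score^2 + Recall  [with Score=4, Recall=2]  = 18

18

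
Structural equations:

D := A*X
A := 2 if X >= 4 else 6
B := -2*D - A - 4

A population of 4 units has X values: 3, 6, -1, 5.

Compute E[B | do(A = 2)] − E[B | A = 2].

9

do(A=2) breaks A's dependence on X. With A=2 fixed, B across the units is -18, -30, -2, -26, mean -19.
Conditioning on A=2 selects the 2 unit(s) with X ∈ {6, 5}. Their B values: -30, -26. Mean = -28.
Difference = -19 − (-28) = 9.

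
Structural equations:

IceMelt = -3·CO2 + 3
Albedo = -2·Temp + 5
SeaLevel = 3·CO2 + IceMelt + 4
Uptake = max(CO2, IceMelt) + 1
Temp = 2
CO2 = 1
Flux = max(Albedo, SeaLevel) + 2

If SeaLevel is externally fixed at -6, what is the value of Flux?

3

The intervention breaks the incoming arrows to SeaLevel: SeaLevel = 3·CO2 + IceMelt + 4 no longer applies, and SeaLevel = -6.
Albedo = -2·Temp + 5  [with Temp=2]  = 1
Flux = max(Albedo, SeaLevel) + 2  [with Albedo=1, SeaLevel=-6]  = 3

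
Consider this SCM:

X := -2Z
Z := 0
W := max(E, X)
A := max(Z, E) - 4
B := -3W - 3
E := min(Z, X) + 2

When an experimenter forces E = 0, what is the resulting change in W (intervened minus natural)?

do(E=0) replaces the equation E := min(Z, X) + 2 with the constant E = 0.
X = -2Z  [with Z=0]  = 0
W = max(E, X)  [with E=0, X=0]  = 0
Without intervention: X = -2Z  [with Z=0]  = 0; E = min(Z, X) + 2  [with Z=0, X=0]  = 2; W = max(E, X)  [with E=2, X=0]  = 2.
Change = 0 − 2 = -2.

-2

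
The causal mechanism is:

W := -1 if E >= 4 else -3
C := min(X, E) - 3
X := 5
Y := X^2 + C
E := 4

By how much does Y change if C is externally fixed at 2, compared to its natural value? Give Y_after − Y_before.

The intervention breaks the incoming arrows to C: C := min(X, E) - 3 no longer applies, and C = 2.
Y = X^2 + C  [with X=5, C=2]  = 27
Without intervention: C = min(X, E) - 3  [with X=5, E=4]  = 1; Y = X^2 + C  [with X=5, C=1]  = 26.
Change = 27 − 26 = 1.

1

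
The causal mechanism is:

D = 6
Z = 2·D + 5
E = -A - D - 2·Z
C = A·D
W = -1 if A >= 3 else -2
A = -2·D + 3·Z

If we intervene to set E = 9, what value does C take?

The intervention breaks the incoming arrows to E: E = -A - D - 2·Z no longer applies, and E = 9.
Since C is not a descendant of the intervened variable, it is unaffected.
Z = 2·D + 5  [with D=6]  = 17
A = -2·D + 3·Z  [with D=6, Z=17]  = 39
C = A·D  [with A=39, D=6]  = 234

234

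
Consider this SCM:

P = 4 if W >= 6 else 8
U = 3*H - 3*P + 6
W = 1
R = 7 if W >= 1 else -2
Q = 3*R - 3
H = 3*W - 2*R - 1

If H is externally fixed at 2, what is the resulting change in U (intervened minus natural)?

42

Intervening sets H = 2 and removes its equation (H = 3*W - 2*R - 1).
P = 4 if W >= 6 else 8  [with W=1]  = 8
U = 3*H - 3*P + 6  [with H=2, P=8]  = -12
Without intervention: P = 4 if W >= 6 else 8  [with W=1]  = 8; R = 7 if W >= 1 else -2  [with W=1]  = 7; H = 3*W - 2*R - 1  [with W=1, R=7]  = -12; U = 3*H - 3*P + 6  [with H=-12, P=8]  = -54.
Change = -12 − (-54) = 42.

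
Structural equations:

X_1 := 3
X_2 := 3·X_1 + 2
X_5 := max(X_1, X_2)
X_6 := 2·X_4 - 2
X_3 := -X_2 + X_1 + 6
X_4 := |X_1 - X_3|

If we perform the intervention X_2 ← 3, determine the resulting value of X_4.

3

Under do(X_2=3), the mechanism X_2 := 3·X_1 + 2 is discarded; X_2 is fixed at 3.
X_3 = -X_2 + X_1 + 6  [with X_2=3, X_1=3]  = 6
X_4 = |X_1 - X_3|  [with X_1=3, X_3=6]  = 3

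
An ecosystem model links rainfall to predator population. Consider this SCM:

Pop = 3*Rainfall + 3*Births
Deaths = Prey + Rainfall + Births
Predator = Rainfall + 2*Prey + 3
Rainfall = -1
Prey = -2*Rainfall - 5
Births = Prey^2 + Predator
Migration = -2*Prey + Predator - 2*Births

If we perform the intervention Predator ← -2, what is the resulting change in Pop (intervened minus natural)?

The intervention breaks the incoming arrows to Predator: Predator = Rainfall + 2*Prey + 3 no longer applies, and Predator = -2.
Prey = -2*Rainfall - 5  [with Rainfall=-1]  = -3
Births = Prey^2 + Predator  [with Prey=-3, Predator=-2]  = 7
Pop = 3*Rainfall + 3*Births  [with Rainfall=-1, Births=7]  = 18
Without intervention: Prey = -2*Rainfall - 5  [with Rainfall=-1]  = -3; Predator = Rainfall + 2*Prey + 3  [with Rainfall=-1, Prey=-3]  = -4; Births = Prey^2 + Predator  [with Prey=-3, Predator=-4]  = 5; Pop = 3*Rainfall + 3*Births  [with Rainfall=-1, Births=5]  = 12.
Change = 18 − 12 = 6.

6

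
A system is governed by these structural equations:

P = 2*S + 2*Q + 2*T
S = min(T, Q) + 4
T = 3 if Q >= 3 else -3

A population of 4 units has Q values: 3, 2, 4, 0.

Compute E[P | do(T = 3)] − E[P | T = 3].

-4.5

The intervention sets T=3 in all 4 units regardless of Q. Recomputing P per unit gives 26, 22, 28, 14; average 22.5.
Conditioning on T=3 selects the 2 unit(s) with Q ∈ {3, 4}. Their P values: 26, 28. Mean = 27.
Difference = 22.5 − 27 = -4.5.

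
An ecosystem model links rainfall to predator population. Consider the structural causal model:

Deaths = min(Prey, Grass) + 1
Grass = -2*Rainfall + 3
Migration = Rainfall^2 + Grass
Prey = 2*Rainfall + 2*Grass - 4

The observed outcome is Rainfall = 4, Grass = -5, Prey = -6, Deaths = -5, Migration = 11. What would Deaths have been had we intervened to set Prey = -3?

The intervention breaks the incoming arrows to Prey: Prey = 2*Rainfall + 2*Grass - 4 no longer applies, and Prey = -3.
Grass = -2*Rainfall + 3  [with Rainfall=4]  = -5
Deaths = min(Prey, Grass) + 1  [with Prey=-3, Grass=-5]  = -4

-4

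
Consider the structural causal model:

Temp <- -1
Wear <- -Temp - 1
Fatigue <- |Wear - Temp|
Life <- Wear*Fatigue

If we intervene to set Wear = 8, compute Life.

72

Under do(Wear=8), the mechanism Wear <- -Temp - 1 is discarded; Wear is fixed at 8.
Fatigue = |Wear - Temp|  [with Wear=8, Temp=-1]  = 9
Life = Wear*Fatigue  [with Wear=8, Fatigue=9]  = 72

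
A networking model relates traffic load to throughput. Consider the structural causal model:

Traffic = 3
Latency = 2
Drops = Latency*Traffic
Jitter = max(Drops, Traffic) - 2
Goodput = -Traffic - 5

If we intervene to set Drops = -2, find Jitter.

1

The intervention breaks the incoming arrows to Drops: Drops = Latency*Traffic no longer applies, and Drops = -2.
Jitter = max(Drops, Traffic) - 2  [with Drops=-2, Traffic=3]  = 1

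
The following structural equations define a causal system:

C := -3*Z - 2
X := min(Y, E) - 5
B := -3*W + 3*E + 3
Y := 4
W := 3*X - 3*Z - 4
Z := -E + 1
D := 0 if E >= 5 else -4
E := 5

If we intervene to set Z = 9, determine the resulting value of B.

120

Under do(Z=9), the mechanism Z := -E + 1 is discarded; Z is fixed at 9.
X = min(Y, E) - 5  [with Y=4, E=5]  = -1
W = 3*X - 3*Z - 4  [with X=-1, Z=9]  = -34
B = -3*W + 3*E + 3  [with W=-34, E=5]  = 120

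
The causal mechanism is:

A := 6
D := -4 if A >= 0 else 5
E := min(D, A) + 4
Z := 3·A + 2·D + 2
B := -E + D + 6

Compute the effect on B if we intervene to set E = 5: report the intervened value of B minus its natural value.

-5

do(E=5) replaces the equation E := min(D, A) + 4 with the constant E = 5.
D = -4 if A >= 0 else 5  [with A=6]  = -4
B = -E + D + 6  [with E=5, D=-4]  = -3
Without intervention: D = -4 if A >= 0 else 5  [with A=6]  = -4; E = min(D, A) + 4  [with D=-4, A=6]  = 0; B = -E + D + 6  [with E=0, D=-4]  = 2.
Change = -3 − 2 = -5.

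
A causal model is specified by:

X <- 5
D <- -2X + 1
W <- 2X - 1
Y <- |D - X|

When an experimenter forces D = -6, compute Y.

11

Under do(D=-6), the mechanism D <- -2X + 1 is discarded; D is fixed at -6.
Y = |D - X|  [with D=-6, X=5]  = 11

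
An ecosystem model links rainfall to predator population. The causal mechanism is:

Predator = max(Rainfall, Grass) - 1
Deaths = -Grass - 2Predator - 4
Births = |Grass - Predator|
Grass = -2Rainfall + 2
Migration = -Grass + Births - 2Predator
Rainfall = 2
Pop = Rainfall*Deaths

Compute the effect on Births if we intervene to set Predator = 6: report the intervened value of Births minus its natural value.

5

The intervention breaks the incoming arrows to Predator: Predator = max(Rainfall, Grass) - 1 no longer applies, and Predator = 6.
Grass = -2Rainfall + 2  [with Rainfall=2]  = -2
Births = |Grass - Predator|  [with Grass=-2, Predator=6]  = 8
Without intervention: Grass = -2Rainfall + 2  [with Rainfall=2]  = -2; Predator = max(Rainfall, Grass) - 1  [with Rainfall=2, Grass=-2]  = 1; Births = |Grass - Predator|  [with Grass=-2, Predator=1]  = 3.
Change = 8 − 3 = 5.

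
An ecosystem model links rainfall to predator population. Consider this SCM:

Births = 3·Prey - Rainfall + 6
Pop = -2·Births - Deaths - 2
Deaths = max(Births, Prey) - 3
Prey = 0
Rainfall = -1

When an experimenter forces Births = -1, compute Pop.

do(Births=-1) replaces the equation Births = 3·Prey - Rainfall + 6 with the constant Births = -1.
Deaths = max(Births, Prey) - 3  [with Births=-1, Prey=0]  = -3
Pop = -2·Births - Deaths - 2  [with Births=-1, Deaths=-3]  = 3

3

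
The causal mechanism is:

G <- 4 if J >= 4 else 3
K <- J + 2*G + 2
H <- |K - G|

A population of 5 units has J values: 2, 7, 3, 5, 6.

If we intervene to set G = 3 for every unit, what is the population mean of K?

The intervention sets G=3 in all 5 units regardless of J. Recomputing K per unit gives 10, 15, 11, 13, 14; average 12.6.

12.6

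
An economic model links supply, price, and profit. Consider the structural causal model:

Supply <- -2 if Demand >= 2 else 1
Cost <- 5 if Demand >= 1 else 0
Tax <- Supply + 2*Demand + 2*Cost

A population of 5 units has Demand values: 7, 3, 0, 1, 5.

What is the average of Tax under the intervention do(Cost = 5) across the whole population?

The intervention sets Cost=5 in all 5 units regardless of Demand. Recomputing Tax per unit gives 22, 14, 11, 13, 18; average 15.6.

15.6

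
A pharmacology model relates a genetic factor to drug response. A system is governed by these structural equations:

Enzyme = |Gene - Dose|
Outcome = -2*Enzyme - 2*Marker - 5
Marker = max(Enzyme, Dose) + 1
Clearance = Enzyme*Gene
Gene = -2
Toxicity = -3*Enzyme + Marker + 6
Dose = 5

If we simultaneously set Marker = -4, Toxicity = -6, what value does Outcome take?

-11

Under do(Marker = -4, Toxicity = -6), each intervened variable's structural equation is replaced by its fixed value.
Enzyme = |Gene - Dose|  [with Gene=-2, Dose=5]  = 7
Outcome = -2*Enzyme - 2*Marker - 5  [with Enzyme=7, Marker=-4]  = -11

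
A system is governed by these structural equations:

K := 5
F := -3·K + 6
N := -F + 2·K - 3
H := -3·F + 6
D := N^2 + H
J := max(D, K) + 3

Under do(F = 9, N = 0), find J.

8

Under do(F = 9, N = 0), each intervened variable's structural equation is replaced by its fixed value.
H = -3·F + 6  [with F=9]  = -21
D = N^2 + H  [with N=0, H=-21]  = -21
J = max(D, K) + 3  [with D=-21, K=5]  = 8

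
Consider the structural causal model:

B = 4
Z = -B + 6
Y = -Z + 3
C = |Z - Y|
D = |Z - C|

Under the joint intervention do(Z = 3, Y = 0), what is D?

Under do(Z = 3, Y = 0), each intervened variable's structural equation is replaced by its fixed value.
C = |Z - Y|  [with Z=3, Y=0]  = 3
D = |Z - C|  [with Z=3, C=3]  = 0

0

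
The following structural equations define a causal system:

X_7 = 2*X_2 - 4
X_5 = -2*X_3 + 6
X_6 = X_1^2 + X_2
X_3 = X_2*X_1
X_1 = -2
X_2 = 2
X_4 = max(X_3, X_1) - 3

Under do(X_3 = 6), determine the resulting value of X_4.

3

The intervention breaks the incoming arrows to X_3: X_3 = X_2*X_1 no longer applies, and X_3 = 6.
X_4 = max(X_3, X_1) - 3  [with X_3=6, X_1=-2]  = 3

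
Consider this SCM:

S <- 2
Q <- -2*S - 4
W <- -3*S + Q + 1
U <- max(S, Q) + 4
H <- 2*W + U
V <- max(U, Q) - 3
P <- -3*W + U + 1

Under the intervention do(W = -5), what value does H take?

-4

do(W=-5) replaces the equation W <- -3*S + Q + 1 with the constant W = -5.
Q = -2*S - 4  [with S=2]  = -8
U = max(S, Q) + 4  [with S=2, Q=-8]  = 6
H = 2*W + U  [with W=-5, U=6]  = -4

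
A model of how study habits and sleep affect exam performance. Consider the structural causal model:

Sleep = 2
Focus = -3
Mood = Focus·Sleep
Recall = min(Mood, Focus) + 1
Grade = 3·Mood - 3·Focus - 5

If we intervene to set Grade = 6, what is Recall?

The intervention breaks the incoming arrows to Grade: Grade = 3·Mood - 3·Focus - 5 no longer applies, and Grade = 6.
Since Recall is not a descendant of the intervened variable, it is unaffected.
Mood = Focus·Sleep  [with Focus=-3, Sleep=2]  = -6
Recall = min(Mood, Focus) + 1  [with Mood=-6, Focus=-3]  = -5

-5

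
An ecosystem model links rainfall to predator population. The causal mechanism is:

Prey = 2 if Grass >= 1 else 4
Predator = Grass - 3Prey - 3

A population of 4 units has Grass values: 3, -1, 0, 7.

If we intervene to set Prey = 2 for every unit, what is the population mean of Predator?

-6.75

do(Prey=2) breaks Prey's dependence on Grass. With Prey=2 fixed, Predator across the units is -6, -10, -9, -2, mean -6.75.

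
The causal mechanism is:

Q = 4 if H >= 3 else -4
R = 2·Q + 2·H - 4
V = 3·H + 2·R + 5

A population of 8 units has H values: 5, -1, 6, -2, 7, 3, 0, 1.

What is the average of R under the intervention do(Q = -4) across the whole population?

Under do(Q=-4), Q's equation is replaced by Q=-4 for every unit. Per-unit R: -2, -14, 0, -16, 2, -6, -12, -10. Mean = -7.25.

-7.25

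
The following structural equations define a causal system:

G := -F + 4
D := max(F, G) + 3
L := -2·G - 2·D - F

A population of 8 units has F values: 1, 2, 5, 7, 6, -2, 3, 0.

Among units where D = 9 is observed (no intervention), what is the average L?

-24

Conditioning on D=9 selects the 2 unit(s) with F ∈ {6, -2}. Their L values: -20, -28. Mean = -24.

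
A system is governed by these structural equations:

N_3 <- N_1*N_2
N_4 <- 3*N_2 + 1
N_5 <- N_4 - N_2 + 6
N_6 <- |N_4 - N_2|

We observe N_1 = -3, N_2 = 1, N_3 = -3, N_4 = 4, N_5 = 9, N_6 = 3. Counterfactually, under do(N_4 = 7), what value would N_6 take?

6

Under do(N_4=7), the mechanism N_4 <- 3*N_2 + 1 is discarded; N_4 is fixed at 7.
N_6 = |N_4 - N_2|  [with N_4=7, N_2=1]  = 6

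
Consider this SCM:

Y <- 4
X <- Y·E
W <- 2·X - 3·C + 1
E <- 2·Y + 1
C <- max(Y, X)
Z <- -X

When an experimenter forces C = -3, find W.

Under do(C=-3), the mechanism C <- max(Y, X) is discarded; C is fixed at -3.
E = 2·Y + 1  [with Y=4]  = 9
X = Y·E  [with Y=4, E=9]  = 36
W = 2·X - 3·C + 1  [with X=36, C=-3]  = 82

82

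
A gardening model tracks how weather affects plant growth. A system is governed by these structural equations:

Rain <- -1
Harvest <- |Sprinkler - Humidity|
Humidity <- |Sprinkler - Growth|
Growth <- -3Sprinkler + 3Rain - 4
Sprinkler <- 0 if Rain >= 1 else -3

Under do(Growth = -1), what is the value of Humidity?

The intervention breaks the incoming arrows to Growth: Growth <- -3Sprinkler + 3Rain - 4 no longer applies, and Growth = -1.
Sprinkler = 0 if Rain >= 1 else -3  [with Rain=-1]  = -3
Humidity = |Sprinkler - Growth|  [with Sprinkler=-3, Growth=-1]  = 2

2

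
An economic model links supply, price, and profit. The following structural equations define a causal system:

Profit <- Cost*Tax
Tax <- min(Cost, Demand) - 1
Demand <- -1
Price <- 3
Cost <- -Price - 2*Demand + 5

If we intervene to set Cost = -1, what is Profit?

2

do(Cost=-1) replaces the equation Cost <- -Price - 2*Demand + 5 with the constant Cost = -1.
Tax = min(Cost, Demand) - 1  [with Cost=-1, Demand=-1]  = -2
Profit = Cost*Tax  [with Cost=-1, Tax=-2]  = 2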